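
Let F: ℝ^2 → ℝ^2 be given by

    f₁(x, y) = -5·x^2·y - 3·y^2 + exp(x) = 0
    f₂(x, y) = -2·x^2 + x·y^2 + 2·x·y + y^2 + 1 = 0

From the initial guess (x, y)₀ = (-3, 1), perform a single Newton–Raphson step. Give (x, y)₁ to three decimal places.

(-1.287, 1.069)

At (-3, 1): F = (-47.95021, -25.000).
Jacobian J = [[-10·x·y + exp(x), -5·x^2 - 6·y], [-4·x + y^2 + 2·y, 2·x·y + 2·x + 2·y]].
At the point, J = [[30.04979, -51.000], [15.000, -10.000]] (det J = 464.50213).
Solving J·Δ = −F gives Δ = (1.713, 0.069).
Then the next iterate is (x, y)₁ = (-1.287, 1.069).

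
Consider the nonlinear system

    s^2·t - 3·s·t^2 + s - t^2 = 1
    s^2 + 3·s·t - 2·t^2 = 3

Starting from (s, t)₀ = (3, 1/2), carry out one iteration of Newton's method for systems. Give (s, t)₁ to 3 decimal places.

At (3, 1/2): F = (4.000, 10.000).
Jacobian J = [[2·s·t - 3·t^2 + 1, s^2 - 6·s·t - 2·t], [2·s + 3·t, 3·s - 4·t]].
At the point, J = [[3.250, -1.000], [7.500, 7.000]] (det J = 30.250).
Solving J·Δ = −F gives Δ = (-1.256, -0.083).
Then the next iterate is (s, t)₁ = (1.744, 0.417).

(1.744, 0.417)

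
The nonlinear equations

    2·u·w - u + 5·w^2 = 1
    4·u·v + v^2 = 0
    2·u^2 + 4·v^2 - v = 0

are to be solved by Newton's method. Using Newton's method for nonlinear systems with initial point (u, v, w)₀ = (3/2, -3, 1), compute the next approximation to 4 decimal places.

At (3/2, -3, 1): F = (5.5000, -9.0000, 43.5000).
Jacobian J = [[2·w - 1, 0, 2·u + 10·w], [4·v, 4·u + 2·v, 0], [4·u, 8·v - 1, 0]].
At the point, J = [[1.0000, 0.0000, 13.0000], [-12.0000, 0.0000, 0.0000], [6.0000, -25.0000, 0.0000]] (det J = 3900.0000).
Solving J·Δ = −F gives Δ = (-0.7500, 1.5600, -0.3654).
Then the next iterate is (u, v, w)₁ = (0.7500, -1.4400, 0.6346).

(0.7500, -1.4400, 0.6346)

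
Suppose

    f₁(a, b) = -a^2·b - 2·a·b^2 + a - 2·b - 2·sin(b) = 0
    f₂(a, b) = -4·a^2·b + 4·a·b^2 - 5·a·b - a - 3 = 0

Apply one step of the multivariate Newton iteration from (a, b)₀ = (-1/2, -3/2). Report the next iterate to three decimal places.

At (-1/2, -3/2): F = (7.11999, -9.250).
Jacobian J = [[-2·a·b - 2·b^2 + 1, -a^2 - 4·a·b - 2·cos(b) - 2], [-8·a·b + 4·b^2 - 5·b - 1, -4·a^2 + 8·a·b - 5·a]].
At the point, J = [[-5.000, -5.39147], [9.500, 7.500]] (det J = 13.71901).
Solving J·Δ = −F gives Δ = (-0.257, 1.559).
Then the next iterate is (a, b)₁ = (-0.757, 0.059).

(-0.757, 0.059)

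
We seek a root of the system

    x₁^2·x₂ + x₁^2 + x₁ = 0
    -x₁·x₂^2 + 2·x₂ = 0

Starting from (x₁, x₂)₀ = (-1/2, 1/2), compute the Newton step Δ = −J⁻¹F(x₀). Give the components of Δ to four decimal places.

(-0.5000, -0.5000)

At (-1/2, 1/2): F = (-0.1250, 1.1250).
Jacobian J = [[2·x₁·x₂ + 2·x₁ + 1, x₁^2], [-x₂^2, -2·x₁·x₂ + 2]].
At the point, J = [[-0.5000, 0.2500], [-0.2500, 2.5000]] (det J = -1.1875).
Solving J·Δ = −F gives Δ = (-0.5000, -0.5000).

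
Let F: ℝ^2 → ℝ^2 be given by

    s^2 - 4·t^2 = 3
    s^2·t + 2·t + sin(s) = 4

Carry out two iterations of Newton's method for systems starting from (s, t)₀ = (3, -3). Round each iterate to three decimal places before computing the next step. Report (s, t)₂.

(0.973, -0.491)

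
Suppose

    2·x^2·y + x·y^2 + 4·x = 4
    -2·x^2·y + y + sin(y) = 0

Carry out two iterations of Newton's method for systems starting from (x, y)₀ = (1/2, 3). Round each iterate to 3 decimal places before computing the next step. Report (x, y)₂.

(0.872, -1.924)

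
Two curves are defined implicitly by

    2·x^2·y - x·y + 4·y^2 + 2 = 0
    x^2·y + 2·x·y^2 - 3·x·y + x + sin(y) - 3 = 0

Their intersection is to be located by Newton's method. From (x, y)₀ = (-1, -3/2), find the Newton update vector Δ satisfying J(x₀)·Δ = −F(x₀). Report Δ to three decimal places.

(0.384, 1.043)

At (-1, -3/2): F = (6.500, -15.49749).
Jacobian J = [[4·x·y - y, 2·x^2 - x + 8·y], [2·x·y + 2·y^2 - 3·y + 1, x^2 + 4·x·y - 3·x + cos(y)]].
At the point, J = [[7.500, -9.000], [13.000, 10.07074]] (det J = 192.53053).
Solving J·Δ = −F gives Δ = (0.384, 1.043).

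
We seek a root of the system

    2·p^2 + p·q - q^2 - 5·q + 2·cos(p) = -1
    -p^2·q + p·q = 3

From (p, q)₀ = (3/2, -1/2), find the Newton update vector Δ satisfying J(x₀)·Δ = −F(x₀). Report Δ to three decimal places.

At (3/2, -1/2): F = (7.14147, -2.625).
Jacobian J = [[4·p + q - 2·sin(p), p - 2·q - 5], [-2·p·q + q, -p^2 + p]].
At the point, J = [[3.50501, -2.500], [1.000, -0.750]] (det J = -0.12876).
Solving J·Δ = −F gives Δ = (-92.566, -126.922).

(-92.566, -126.922)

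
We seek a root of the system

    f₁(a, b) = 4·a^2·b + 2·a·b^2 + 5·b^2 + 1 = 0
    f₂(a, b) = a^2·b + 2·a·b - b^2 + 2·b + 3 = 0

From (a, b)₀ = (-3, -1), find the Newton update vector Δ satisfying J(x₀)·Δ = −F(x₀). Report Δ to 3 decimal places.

At (-3, -1): F = (-36.000, -3.000).
Jacobian J = [[8·a·b + 2·b^2, 4·a^2 + 4·a·b + 10·b], [2·a·b + 2·b, a^2 + 2·a - 2·b + 2]].
At the point, J = [[26.000, 38.000], [4.000, 7.000]] (det J = 30.000).
Solving J·Δ = −F gives Δ = (4.600, -2.200).

(4.600, -2.200)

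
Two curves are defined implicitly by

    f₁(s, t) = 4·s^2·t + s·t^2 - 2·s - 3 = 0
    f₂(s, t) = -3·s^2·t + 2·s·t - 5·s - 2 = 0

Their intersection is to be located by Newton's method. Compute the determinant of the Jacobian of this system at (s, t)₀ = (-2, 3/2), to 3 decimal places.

220.000

J = [[8·s·t + t^2 - 2, 4·s^2 + 2·s·t], [-6·s·t + 2·t - 5, -3·s^2 + 2·s]].
At the point, J = [[-23.750, 10.000], [16.000, -16.000]].
det J = 220.000.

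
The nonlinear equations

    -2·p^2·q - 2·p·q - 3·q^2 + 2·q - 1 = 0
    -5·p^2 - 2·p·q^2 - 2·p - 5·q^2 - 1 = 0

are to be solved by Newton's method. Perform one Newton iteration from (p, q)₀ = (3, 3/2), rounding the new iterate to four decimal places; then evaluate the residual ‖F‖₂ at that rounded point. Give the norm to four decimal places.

26.5788

At (3, 3/2): F = (-40.7500, -76.7500).
Jacobian J = [[-4·p·q - 2·q, -2·p^2 - 2·p - 6·q + 2], [-10·p - 2·q^2 - 2, -4·p·q - 10·q]].
At the point, J = [[-21.0000, -31.0000], [-36.5000, -33.0000]] (det J = -438.5000).
Solving J·Δ = −F gives Δ = (-2.3592, 0.2836).
Then the next iterate is (p, q)₁ = (0.6408, 1.7836).
Re-evaluating at (0.6408, 1.7836): F = (-10.727129, -24.317931), so ‖F‖₂ = 26.5788.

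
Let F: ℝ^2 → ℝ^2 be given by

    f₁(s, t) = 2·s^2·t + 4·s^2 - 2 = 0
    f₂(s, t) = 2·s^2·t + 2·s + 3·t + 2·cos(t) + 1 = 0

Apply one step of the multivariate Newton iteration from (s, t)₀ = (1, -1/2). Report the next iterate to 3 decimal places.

(0.959, -0.878)

At (1, -1/2): F = (1.000, 2.25517).
Jacobian J = [[4·s·t + 8·s, 2·s^2], [4·s·t + 2, 2·s^2 - 2·sin(t) + 3]].
At the point, J = [[6.000, 2.000], [0.000, 5.95885]] (det J = 35.75311).
Solving J·Δ = −F gives Δ = (-0.041, -0.378).
Then the next iterate is (s, t)₁ = (0.959, -0.878).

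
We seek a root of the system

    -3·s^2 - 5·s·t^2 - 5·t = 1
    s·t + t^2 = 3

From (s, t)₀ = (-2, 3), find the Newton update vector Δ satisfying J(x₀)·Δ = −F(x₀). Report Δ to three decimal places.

At (-2, 3): F = (62.000, 0.000).
Jacobian J = [[-6·s - 5·t^2, -10·s·t - 5], [t, s + 2·t]].
At the point, J = [[-33.000, 55.000], [3.000, 4.000]] (det J = -297.000).
Solving J·Δ = −F gives Δ = (0.835, -0.626).

(0.835, -0.626)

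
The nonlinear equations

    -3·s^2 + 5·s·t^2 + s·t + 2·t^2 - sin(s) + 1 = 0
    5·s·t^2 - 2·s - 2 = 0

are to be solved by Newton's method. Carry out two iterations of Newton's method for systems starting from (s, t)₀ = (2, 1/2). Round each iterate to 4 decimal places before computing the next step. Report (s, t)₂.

(1.6160, 0.8054)

At (2, 1/2): F = (-7.909297, -3.5000).
Jacobian J = [[-6·s + 5·t^2 + t - cos(s), 10·s·t + s + 4·t], [5·t^2 - 2, 10·s·t]].
At the point, J = [[-9.833853, 14.0000], [-0.7500, 10.0000]] (det J = -87.838532).
Solving J·Δ = −F gives Δ = (-0.3426, 0.3243).
Then the next iterate is (s, t)₁ = (1.6574, 0.8243).
Round to (1.6574, 0.8243) and repeat: F = (0.118731, 0.315972), J = [[-5.636252, 18.616548], [1.397352, 13.661948]].
Δ = (-0.0414, -0.0189), so (s, t)₂ = (1.6160, 0.8054).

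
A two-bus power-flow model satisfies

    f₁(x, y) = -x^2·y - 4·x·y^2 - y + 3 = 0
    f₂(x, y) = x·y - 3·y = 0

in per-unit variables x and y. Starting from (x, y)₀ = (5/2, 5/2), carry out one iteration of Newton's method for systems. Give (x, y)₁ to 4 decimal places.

(2.7023, 1.0116)

At (5/2, 5/2): F = (-77.6250, -1.2500).
Jacobian J = [[-2·x·y - 4·y^2, -x^2 - 8·x·y - 1], [y, x - 3]].
At the point, J = [[-37.5000, -57.2500], [2.5000, -0.5000]] (det J = 161.8750).
Solving J·Δ = −F gives Δ = (0.2023, -1.4884).
Then the next iterate is (x, y)₁ = (2.7023, 1.0116).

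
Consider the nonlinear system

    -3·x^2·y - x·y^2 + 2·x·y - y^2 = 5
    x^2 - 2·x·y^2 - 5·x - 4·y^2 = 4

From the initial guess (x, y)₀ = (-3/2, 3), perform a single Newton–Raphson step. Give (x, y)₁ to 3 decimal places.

At (-3/2, 3): F = (-29.750, -3.250).
Jacobian J = [[-6·x·y - y^2 + 2·y, -3·x^2 - 2·x·y + 2·x - 2·y], [2·x - 2·y^2 - 5, -4·x·y - 8·y]].
At the point, J = [[24.000, -6.750], [-26.000, -6.000]] (det J = -319.500).
Solving J·Δ = −F gives Δ = (0.490, -2.665).
Then the next iterate is (x, y)₁ = (-1.010, 0.335).

(-1.010, 0.335)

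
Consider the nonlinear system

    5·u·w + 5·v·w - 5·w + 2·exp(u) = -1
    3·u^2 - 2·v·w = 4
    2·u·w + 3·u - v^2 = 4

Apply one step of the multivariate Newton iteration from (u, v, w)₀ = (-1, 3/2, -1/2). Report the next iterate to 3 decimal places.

At (-1, 3/2, -1/2): F = (2.98576, 0.500, -8.250).
Jacobian J = [[5·w + 2·exp(u), 5·w, 5·u + 5·v - 5], [6·u, -2·w, -2·v], [2·w + 3, -2·v, 2·u]].
At the point, J = [[-1.76424, -2.500, -2.500], [-6.000, 1.000, -3.000], [2.000, -3.000, -2.000]] (det J = 24.40665).
Solving J·Δ = −F gives Δ = (4.675, 5.309, -7.413).
Then the next iterate is (u, v, w)₁ = (3.675, 6.809, -7.913).

(3.675, 6.809, -7.913)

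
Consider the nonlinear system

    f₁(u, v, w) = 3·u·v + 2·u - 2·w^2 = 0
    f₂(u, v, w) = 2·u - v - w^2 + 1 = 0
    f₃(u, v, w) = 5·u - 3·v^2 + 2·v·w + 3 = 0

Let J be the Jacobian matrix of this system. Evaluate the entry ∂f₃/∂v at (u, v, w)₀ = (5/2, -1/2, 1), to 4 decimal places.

∂f₃/∂v = -6·v + 2·w.
At (5/2, -1/2, 1) this is 5.0000.

5.0000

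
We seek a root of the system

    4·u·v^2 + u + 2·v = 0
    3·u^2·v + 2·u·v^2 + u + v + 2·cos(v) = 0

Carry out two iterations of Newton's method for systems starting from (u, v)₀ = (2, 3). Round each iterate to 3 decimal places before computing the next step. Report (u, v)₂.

At (2, 3): F = (80.000, 75.02002).
Jacobian J = [[4·v^2 + 1, 8·u·v + 2], [6·u·v + 2·v^2 + 1, 3·u^2 + 4·u·v - 2·sin(v) + 1]].
At the point, J = [[37.000, 50.000], [55.000, 36.71776]] (det J = -1391.44288).
Solving J·Δ = −F gives Δ = (-0.585, -1.167).
Then the next iterate is (u, v)₁ = (1.415, 1.833).
Round to (1.415, 1.833) and repeat: F = (24.09797, 23.24830), J = [[14.43956, 22.74956], [23.28195, 15.44981]].
Δ = (-0.511, -0.735), so (u, v)₂ = (0.904, 1.098).

(0.904, 1.098)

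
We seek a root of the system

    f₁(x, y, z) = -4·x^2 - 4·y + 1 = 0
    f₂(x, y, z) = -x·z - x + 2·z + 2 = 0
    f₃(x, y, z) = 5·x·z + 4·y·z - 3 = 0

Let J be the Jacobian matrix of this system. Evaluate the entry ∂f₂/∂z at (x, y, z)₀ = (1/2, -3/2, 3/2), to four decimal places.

1.5000

∂f₂/∂z = -x + 2.
At (1/2, -3/2, 3/2) this is 1.5000.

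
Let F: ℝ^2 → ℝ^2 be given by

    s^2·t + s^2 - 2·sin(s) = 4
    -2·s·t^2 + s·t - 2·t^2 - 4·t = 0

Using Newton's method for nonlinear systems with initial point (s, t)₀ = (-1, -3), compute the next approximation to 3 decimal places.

At (-1, -3): F = (-4.31706, 15.000).
Jacobian J = [[2·s·t + 2·s - 2·cos(s), s^2], [-2·t^2 + t, -4·s·t + s - 4·t - 4]].
At the point, J = [[2.91940, 1.000], [-21.000, -5.000]] (det J = 6.40302).
Solving J·Δ = −F gives Δ = (-1.028, 7.320).
Then the next iterate is (s, t)₁ = (-2.028, 4.320).

(-2.028, 4.320)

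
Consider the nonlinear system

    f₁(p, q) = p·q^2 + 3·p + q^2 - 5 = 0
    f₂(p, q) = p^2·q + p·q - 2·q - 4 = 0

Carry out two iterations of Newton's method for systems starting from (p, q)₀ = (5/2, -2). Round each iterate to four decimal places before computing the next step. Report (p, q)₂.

(0.1869, -1.7085)

At (5/2, -2): F = (16.5000, -17.5000).
Jacobian J = [[q^2 + 3, 2·p·q + 2·q], [2·p·q + q, p^2 + p - 2]].
At the point, J = [[7.0000, -14.0000], [-12.0000, 6.7500]] (det J = -120.7500).
Solving J·Δ = −F gives Δ = (-1.1066, 0.6253).
Then the next iterate is (p, q)₁ = (1.3934, -1.3747).
Round to (1.3934, -1.3747) and repeat: F = (3.703248, -5.835174), J = [[4.889800, -6.580414], [-5.205714, 1.334964]].
Δ = (-1.2065, -0.3338), so (p, q)₂ = (0.1869, -1.7085).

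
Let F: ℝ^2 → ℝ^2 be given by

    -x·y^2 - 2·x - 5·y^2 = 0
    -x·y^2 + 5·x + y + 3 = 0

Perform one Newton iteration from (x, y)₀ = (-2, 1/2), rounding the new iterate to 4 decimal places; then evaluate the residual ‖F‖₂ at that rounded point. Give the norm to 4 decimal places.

At (-2, 1/2): F = (3.2500, -6.0000).
Jacobian J = [[-y^2 - 2, -2·x·y - 10·y], [-y^2 + 5, -2·x·y + 1]].
At the point, J = [[-2.2500, -3.0000], [4.7500, 3.0000]] (det J = 7.5000).
Solving J·Δ = −F gives Δ = (1.1000, 0.2583).
Then the next iterate is (x, y)₁ = (-0.9000, 0.7583).
Re-evaluating at (-0.9000, 0.7583): F = (-0.557577, -0.224183), so ‖F‖₂ = 0.6010.

0.6010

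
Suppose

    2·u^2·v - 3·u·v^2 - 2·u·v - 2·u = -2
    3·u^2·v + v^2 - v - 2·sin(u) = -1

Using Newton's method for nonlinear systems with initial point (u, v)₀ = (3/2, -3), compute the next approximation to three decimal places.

At (3/2, -3): F = (-46.000, -9.24499).
Jacobian J = [[4·u·v - 3·v^2 - 2·v - 2, 2·u^2 - 6·u·v - 2·u], [6·u·v - 2·cos(u), 3·u^2 + 2·v - 1]].
At the point, J = [[-41.000, 28.500], [-27.14147, -0.250]] (det J = 783.78202).
Solving J·Δ = −F gives Δ = (-0.351, 1.109).
Then the next iterate is (u, v)₁ = (1.149, -1.891).

(1.149, -1.891)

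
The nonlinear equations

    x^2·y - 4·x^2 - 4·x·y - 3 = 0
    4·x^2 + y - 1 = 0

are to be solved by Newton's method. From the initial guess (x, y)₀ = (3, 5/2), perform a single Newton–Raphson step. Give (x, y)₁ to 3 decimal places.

At (3, 5/2): F = (-46.500, 37.500).
Jacobian J = [[2·x·y - 8·x - 4·y, x^2 - 4·x], [8·x, 1]].
At the point, J = [[-19.000, -3.000], [24.000, 1.000]] (det J = 53.000).
Solving J·Δ = −F gives Δ = (-1.245, -7.613).
Then the next iterate is (x, y)₁ = (1.755, -5.113).

(1.755, -5.113)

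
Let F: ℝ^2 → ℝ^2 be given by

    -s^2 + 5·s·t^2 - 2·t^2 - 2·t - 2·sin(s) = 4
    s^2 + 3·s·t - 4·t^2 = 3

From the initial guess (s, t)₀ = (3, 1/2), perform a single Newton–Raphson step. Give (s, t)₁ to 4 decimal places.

(1.3429, 1.0856)

At (3, 1/2): F = (-11.032240, 9.5000).
Jacobian J = [[-2·s + 5·t^2 - 2·cos(s), 10·s·t - 4·t - 2], [2·s + 3·t, 3·s - 8·t]].
At the point, J = [[-2.770015, 11.0000], [7.5000, 5.0000]] (det J = -96.350075).
Solving J·Δ = −F gives Δ = (-1.6571, 0.5856).
Then the next iterate is (s, t)₁ = (1.3429, 1.0856).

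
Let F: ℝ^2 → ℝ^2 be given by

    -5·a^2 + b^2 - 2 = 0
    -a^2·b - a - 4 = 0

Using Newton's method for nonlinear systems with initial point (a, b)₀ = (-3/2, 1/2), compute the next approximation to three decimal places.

(-0.540, -0.898)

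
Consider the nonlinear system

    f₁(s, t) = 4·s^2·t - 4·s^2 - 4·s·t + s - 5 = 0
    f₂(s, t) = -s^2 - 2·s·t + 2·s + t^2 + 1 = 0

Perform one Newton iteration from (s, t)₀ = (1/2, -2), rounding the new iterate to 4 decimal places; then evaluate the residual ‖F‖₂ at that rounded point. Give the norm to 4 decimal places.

At (1/2, -2): F = (-3.5000, 7.7500).
Jacobian J = [[8·s·t - 8·s - 4·t + 1, 4·s^2 - 4·s], [-2·s - 2·t + 2, -2·s + 2·t]].
At the point, J = [[-3.0000, -1.0000], [5.0000, -5.0000]] (det J = 20.0000).
Solving J·Δ = −F gives Δ = (-1.2625, 0.2875).
Then the next iterate is (s, t)₁ = (-0.7625, -1.7125).
Re-evaluating at (-0.7625, -1.7125): F = (-17.293883, -0.785313), so ‖F‖₂ = 17.3117.

17.3117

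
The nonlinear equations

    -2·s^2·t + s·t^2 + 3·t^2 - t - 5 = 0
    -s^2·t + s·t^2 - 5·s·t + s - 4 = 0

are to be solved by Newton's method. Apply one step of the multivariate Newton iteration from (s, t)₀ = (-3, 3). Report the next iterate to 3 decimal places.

(-1.498, 3.294)

At (-3, 3): F = (-62.000, -16.000).
Jacobian J = [[-4·s·t + t^2, -2·s^2 + 2·s·t + 6·t - 1], [-2·s·t + t^2 - 5·t + 1, -s^2 + 2·s·t - 5·s]].
At the point, J = [[45.000, -19.000], [13.000, -12.000]] (det J = -293.000).
Solving J·Δ = −F gives Δ = (1.502, 0.294).
Then the next iterate is (s, t)₁ = (-1.498, 3.294).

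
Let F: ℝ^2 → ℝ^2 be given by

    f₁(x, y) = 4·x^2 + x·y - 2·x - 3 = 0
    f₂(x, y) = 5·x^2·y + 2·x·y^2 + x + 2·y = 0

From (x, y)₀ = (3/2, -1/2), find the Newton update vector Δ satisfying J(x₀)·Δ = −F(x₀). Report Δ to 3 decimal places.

(-0.278, 0.264)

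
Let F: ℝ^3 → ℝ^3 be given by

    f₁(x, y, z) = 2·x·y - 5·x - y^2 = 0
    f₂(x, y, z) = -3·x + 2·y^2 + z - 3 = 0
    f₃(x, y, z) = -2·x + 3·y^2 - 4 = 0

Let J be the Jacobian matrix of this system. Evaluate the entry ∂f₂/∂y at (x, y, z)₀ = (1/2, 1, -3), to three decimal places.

4.000

∂f₂/∂y = 4·y.
At (1/2, 1, -3) this is 4.000.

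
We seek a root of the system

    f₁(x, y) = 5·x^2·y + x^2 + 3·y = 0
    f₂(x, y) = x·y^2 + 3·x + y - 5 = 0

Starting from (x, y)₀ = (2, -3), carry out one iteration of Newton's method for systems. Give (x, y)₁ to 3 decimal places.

(0.979, -2.659)

At (2, -3): F = (-65.000, 16.000).
Jacobian J = [[10·x·y + 2·x, 5·x^2 + 3], [y^2 + 3, 2·x·y + 1]].
At the point, J = [[-56.000, 23.000], [12.000, -11.000]] (det J = 340.000).
Solving J·Δ = −F gives Δ = (-1.021, 0.341).
Then the next iterate is (x, y)₁ = (0.979, -2.659).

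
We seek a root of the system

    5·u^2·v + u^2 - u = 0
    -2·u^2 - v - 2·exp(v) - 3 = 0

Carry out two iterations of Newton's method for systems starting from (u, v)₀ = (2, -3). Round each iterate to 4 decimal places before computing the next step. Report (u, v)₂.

(0.4716, -3.0137)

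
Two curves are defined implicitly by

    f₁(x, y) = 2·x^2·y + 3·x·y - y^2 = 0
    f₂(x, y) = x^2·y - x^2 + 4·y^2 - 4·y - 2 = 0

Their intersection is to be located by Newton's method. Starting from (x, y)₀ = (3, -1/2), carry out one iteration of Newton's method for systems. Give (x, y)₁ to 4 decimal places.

(1.6247, -0.3773)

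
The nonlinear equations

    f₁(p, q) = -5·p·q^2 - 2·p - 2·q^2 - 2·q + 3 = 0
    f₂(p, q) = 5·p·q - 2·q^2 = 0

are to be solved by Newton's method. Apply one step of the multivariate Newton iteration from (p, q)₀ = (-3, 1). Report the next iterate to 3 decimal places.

At (-3, 1): F = (20.000, -17.000).
Jacobian J = [[-5·q^2 - 2, -10·p·q - 4·q - 2], [5·q, 5·p - 4·q]].
At the point, J = [[-7.000, 24.000], [5.000, -19.000]] (det J = 13.000).
Solving J·Δ = −F gives Δ = (-2.154, -1.462).
Then the next iterate is (p, q)₁ = (-5.154, -0.462).

(-5.154, -0.462)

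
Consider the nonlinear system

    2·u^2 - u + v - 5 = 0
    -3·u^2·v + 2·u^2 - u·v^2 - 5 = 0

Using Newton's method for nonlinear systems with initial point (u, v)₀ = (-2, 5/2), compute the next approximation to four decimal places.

At (-2, 5/2): F = (7.5000, -14.5000).
Jacobian J = [[4·u - 1, 1], [-6·u·v + 4·u - v^2, -3·u^2 - 2·u·v]].
At the point, J = [[-9.0000, 1.0000], [15.7500, -2.0000]] (det J = 2.2500).
Solving J·Δ = −F gives Δ = (0.2222, -5.5000).
Then the next iterate is (u, v)₁ = (-1.7778, -3.0000).

(-1.7778, -3.0000)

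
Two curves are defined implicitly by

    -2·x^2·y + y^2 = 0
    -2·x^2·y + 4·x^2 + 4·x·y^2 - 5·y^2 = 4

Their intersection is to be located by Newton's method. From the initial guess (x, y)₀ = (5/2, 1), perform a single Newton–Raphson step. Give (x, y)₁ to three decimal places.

(1.509, 0.849)

At (5/2, 1): F = (-11.500, 13.500).
Jacobian J = [[-4·x·y, -2·x^2 + 2·y], [-4·x·y + 8·x + 4·y^2, -2·x^2 + 8·x·y - 10·y]].
At the point, J = [[-10.000, -10.500], [14.000, -2.500]] (det J = 172.000).
Solving J·Δ = −F gives Δ = (-0.991, -0.151).
Then the next iterate is (x, y)₁ = (1.509, 0.849).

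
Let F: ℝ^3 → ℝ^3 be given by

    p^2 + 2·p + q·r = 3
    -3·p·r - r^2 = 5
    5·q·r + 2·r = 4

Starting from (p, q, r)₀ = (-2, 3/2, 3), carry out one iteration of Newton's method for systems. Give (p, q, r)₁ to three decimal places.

At (-2, 3/2, 3): F = (1.500, 4.000, 24.500).
Jacobian J = [[2·p + 2, r, q], [-3·r, 0, -3·p - 2·r], [0, 5·r, 5·q + 2]].
At the point, J = [[-2.000, 3.000, 1.500], [-9.000, 0.000, 0.000], [0.000, 15.000, 9.500]] (det J = 54.000).
Solving J·Δ = −F gives Δ = (0.444, 5.157, -10.722).
Then the next iterate is (p, q, r)₁ = (-1.556, 6.657, -7.722).

(-1.556, 6.657, -7.722)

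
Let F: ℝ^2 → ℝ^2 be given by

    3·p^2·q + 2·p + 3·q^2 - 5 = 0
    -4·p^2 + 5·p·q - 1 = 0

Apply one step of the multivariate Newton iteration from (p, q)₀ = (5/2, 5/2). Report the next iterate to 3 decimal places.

At (5/2, 5/2): F = (65.625, 5.250).
Jacobian J = [[6·p·q + 2, 3·p^2 + 6·q], [-8·p + 5·q, 5·p]].
At the point, J = [[39.500, 33.750], [-7.500, 12.500]] (det J = 746.875).
Solving J·Δ = −F gives Δ = (-0.861, -0.937).
Then the next iterate is (p, q)₁ = (1.639, 1.563).

(1.639, 1.563)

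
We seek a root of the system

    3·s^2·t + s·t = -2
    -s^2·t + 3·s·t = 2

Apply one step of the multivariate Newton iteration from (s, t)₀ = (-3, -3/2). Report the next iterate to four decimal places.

(-2.9111, -0.1778)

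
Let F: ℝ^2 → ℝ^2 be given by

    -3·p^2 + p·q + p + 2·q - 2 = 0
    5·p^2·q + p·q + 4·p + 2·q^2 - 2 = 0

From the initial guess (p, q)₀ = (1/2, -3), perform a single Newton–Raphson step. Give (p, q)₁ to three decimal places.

(-0.289, -0.678)

At (1/2, -3): F = (-9.750, 12.750).
Jacobian J = [[-6·p + q + 1, p + 2], [10·p·q + q + 4, 5·p^2 + p + 4·q]].
At the point, J = [[-5.000, 2.500], [-14.000, -10.250]] (det J = 86.250).
Solving J·Δ = −F gives Δ = (-0.789, 2.322).
Then the next iterate is (p, q)₁ = (-0.289, -0.678).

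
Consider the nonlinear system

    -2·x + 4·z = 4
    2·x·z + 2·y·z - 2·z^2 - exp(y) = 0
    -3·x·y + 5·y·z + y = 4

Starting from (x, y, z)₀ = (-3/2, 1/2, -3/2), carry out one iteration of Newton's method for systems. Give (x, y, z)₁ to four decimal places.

(11.1614, -1.3952, 6.5807)

At (-3/2, 1/2, -3/2): F = (-7.0000, -3.148721, -5.0000).
Jacobian J = [[-2, 0, 4], [2·z, 2·z - exp(y), 2·x + 2·y - 4·z], [-3·y, -3·x + 5·z + 1, 5·y]].
At the point, J = [[-2.0000, 0.0000, 4.0000], [-3.0000, -4.648721, 4.0000], [-1.5000, -2.0000, 2.5000]] (det J = 3.351279).
Solving J·Δ = −F gives Δ = (12.6614, -1.8952, 8.0807).
Then the next iterate is (x, y, z)₁ = (11.1614, -1.3952, 6.5807).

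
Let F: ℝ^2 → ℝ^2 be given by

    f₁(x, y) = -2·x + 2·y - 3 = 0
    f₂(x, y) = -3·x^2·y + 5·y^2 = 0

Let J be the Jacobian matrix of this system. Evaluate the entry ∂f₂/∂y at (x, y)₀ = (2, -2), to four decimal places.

∂f₂/∂y = -3·x^2 + 10·y.
At (2, -2) this is -32.0000.

-32.0000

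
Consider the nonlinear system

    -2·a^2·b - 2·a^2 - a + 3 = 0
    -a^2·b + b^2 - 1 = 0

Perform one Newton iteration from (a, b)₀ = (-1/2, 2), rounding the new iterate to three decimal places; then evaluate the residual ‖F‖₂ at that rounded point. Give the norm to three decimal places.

At (-1/2, 2): F = (2.000, 2.500).
Jacobian J = [[-4·a·b - 4·a - 1, -2·a^2], [-2·a·b, -a^2 + 2·b]].
At the point, J = [[5.000, -0.500], [2.000, 3.750]] (det J = 19.750).
Solving J·Δ = −F gives Δ = (-0.443, -0.430).
Then the next iterate is (a, b)₁ = (-0.943, 1.570).
Re-evaluating at (-0.943, 1.570): F = (-0.62774, 0.06878), so ‖F‖₂ = 0.631.

0.631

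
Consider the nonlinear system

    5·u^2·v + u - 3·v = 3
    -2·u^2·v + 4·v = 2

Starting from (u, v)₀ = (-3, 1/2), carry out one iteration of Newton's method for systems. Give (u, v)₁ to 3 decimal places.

At (-3, 1/2): F = (15.000, -9.000).
Jacobian J = [[10·u·v + 1, 5·u^2 - 3], [-4·u·v, -2·u^2 + 4]].
At the point, J = [[-14.000, 42.000], [6.000, -14.000]] (det J = -56.000).
Solving J·Δ = −F gives Δ = (3.000, 0.643).
Then the next iterate is (u, v)₁ = (0.000, 1.143).

(0.000, 1.143)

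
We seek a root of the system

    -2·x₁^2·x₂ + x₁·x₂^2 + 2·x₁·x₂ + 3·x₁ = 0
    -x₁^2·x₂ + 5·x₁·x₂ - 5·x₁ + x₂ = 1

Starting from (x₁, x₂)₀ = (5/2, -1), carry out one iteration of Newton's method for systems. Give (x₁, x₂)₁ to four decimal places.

(7.9082, 5.5918)

At (5/2, -1): F = (17.5000, -20.7500).
Jacobian J = [[-4·x₁·x₂ + x₂^2 + 2·x₂ + 3, -2·x₁^2 + 2·x₁·x₂ + 2·x₁], [-2·x₁·x₂ + 5·x₂ - 5, -x₁^2 + 5·x₁ + 1]].
At the point, J = [[12.0000, -12.5000], [-5.0000, 7.2500]] (det J = 24.5000).
Solving J·Δ = −F gives Δ = (5.4082, 6.5918).
Then the next iterate is (x₁, x₂)₁ = (7.9082, 5.5918).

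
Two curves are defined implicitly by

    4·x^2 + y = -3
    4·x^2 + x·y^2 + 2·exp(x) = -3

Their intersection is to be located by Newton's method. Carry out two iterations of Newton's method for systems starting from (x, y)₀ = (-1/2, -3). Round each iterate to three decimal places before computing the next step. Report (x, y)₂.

(-0.385, -3.592)

At (-1/2, -3): F = (1.000, 0.71306).
Jacobian J = [[8·x, 1], [8·x + y^2 + 2·exp(x), 2·x·y]].
At the point, J = [[-4.000, 1.000], [6.21306, 3.000]] (det J = -18.21306).
Solving J·Δ = −F gives Δ = (0.126, -0.498).
Then the next iterate is (x, y)₁ = (-0.374, -3.498).
Round to (-0.374, -3.498) and repeat: F = (0.06150, 0.35919), J = [[-2.992, 1.000], [10.61996, 2.61650]].
Δ = (-0.011, -0.094), so (x, y)₂ = (-0.385, -3.592).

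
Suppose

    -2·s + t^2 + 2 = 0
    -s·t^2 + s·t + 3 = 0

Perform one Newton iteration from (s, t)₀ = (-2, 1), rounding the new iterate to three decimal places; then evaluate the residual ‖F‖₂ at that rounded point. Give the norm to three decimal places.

At (-2, 1): F = (7.000, 3.000).
Jacobian J = [[-2, 2·t], [-t^2 + t, -2·s·t + s]].
At the point, J = [[-2.000, 2.000], [0.000, 2.000]] (det J = -4.000).
Solving J·Δ = −F gives Δ = (2.000, -1.500).
Then the next iterate is (s, t)₁ = (0.000, -0.500).
Re-evaluating at (0.000, -0.500): F = (2.250, 3.000), so ‖F‖₂ = 3.750.

3.750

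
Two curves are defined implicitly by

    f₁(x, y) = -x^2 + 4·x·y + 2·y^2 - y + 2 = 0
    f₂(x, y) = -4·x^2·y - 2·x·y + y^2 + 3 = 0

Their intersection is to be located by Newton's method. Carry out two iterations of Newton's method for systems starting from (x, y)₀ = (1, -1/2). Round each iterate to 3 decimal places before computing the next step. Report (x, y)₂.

(1.581, 0.057)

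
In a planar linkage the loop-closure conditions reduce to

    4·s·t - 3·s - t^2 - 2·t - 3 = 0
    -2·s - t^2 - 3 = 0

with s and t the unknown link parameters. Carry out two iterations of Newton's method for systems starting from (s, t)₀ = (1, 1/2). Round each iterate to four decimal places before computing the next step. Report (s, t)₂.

(-1.2750, 1.0250)

At (1, 1/2): F = (-5.2500, -5.2500).
Jacobian J = [[4·t - 3, 4·s - 2·t - 2], [-2, -2·t]].
At the point, J = [[-1.0000, 1.0000], [-2.0000, -1.0000]] (det J = 3.0000).
Solving J·Δ = −F gives Δ = (-3.5000, 1.7500).
Then the next iterate is (s, t)₁ = (-2.5000, 2.2500).
Round to (-2.5000, 2.2500) and repeat: F = (-27.5625, -3.0625), J = [[6.0000, -16.5000], [-2.0000, -4.5000]].
Δ = (1.2250, -1.2250), so (s, t)₂ = (-1.2750, 1.0250).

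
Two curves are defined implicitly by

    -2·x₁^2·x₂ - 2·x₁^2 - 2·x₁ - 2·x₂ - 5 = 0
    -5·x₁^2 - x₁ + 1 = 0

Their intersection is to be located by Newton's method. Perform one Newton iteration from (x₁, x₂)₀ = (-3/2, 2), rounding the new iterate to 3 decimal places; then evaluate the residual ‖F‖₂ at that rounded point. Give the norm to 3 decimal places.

At (-3/2, 2): F = (-19.500, -8.750).
Jacobian J = [[-4·x₁·x₂ - 4·x₁ - 2, -2·x₁^2 - 2], [-10·x₁ - 1, 0]].
At the point, J = [[16.000, -6.500], [14.000, 0.000]] (det J = 91.000).
Solving J·Δ = −F gives Δ = (0.625, -1.462).
Then the next iterate is (x₁, x₂)₁ = (-0.875, 0.538).
Re-evaluating at (-0.875, 0.538): F = (-6.68106, -1.95312), so ‖F‖₂ = 6.961.

6.961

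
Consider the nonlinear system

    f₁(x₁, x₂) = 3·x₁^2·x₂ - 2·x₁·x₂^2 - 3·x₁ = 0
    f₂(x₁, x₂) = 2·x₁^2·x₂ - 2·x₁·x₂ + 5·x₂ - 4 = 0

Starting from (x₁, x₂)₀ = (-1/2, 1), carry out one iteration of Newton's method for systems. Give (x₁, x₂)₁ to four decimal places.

(-0.1524, 0.8293)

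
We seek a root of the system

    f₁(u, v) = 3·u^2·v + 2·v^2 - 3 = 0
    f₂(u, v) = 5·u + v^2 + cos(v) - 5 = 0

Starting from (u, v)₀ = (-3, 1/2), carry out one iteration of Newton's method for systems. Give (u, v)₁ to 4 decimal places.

(0.6946, 1.2673)

At (-3, 1/2): F = (11.0000, -18.872417).
Jacobian J = [[6·u·v, 3·u^2 + 4·v], [5, 2·v - sin(v)]].
At the point, J = [[-9.0000, 29.0000], [5.0000, 0.520574]] (det J = -149.685170).
Solving J·Δ = −F gives Δ = (3.6946, 0.7673).
Then the next iterate is (u, v)₁ = (0.6946, 1.2673).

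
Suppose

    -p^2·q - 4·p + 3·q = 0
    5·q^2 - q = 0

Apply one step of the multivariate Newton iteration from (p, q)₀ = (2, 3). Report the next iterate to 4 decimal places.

(1.4030, 1.5517)

At (2, 3): F = (-11.0000, 42.0000).
Jacobian J = [[-2·p·q - 4, -p^2 + 3], [0, 10·q - 1]].
At the point, J = [[-16.0000, -1.0000], [0.0000, 29.0000]] (det J = -464.0000).
Solving J·Δ = −F gives Δ = (-0.5970, -1.4483).
Then the next iterate is (p, q)₁ = (1.4030, 1.5517).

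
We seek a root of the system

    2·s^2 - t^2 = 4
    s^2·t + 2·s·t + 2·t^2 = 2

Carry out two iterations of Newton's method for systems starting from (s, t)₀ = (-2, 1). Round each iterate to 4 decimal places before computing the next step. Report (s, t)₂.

At (-2, 1): F = (3.0000, 0.0000).
Jacobian J = [[4·s, -2·t], [2·s·t + 2·t, s^2 + 2·s + 4·t]].
At the point, J = [[-8.0000, -2.0000], [-2.0000, 4.0000]] (det J = -36.0000).
Solving J·Δ = −F gives Δ = (0.3333, 0.1667).
Then the next iterate is (s, t)₁ = (-1.6667, 1.1667).
Round to (-1.6667, 1.1667) and repeat: F = (0.194589, 0.074263), J = [[-6.6668, -2.3334], [-1.555678, 4.111289]].
Δ = (0.0314, -0.0062), so (s, t)₂ = (-1.6353, 1.1605).

(-1.6353, 1.1605)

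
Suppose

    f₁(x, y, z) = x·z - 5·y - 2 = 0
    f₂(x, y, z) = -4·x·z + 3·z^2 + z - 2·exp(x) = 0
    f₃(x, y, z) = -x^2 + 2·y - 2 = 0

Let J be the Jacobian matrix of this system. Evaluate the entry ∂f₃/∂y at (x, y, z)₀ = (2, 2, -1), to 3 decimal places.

2.000

∂f₃/∂y = 2.
At (2, 2, -1) this is 2.000.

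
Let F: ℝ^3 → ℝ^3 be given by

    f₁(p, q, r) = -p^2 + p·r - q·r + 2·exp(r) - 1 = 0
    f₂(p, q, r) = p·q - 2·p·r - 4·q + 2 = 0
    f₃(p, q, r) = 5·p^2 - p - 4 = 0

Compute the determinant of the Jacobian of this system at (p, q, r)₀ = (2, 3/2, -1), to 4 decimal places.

-29.0412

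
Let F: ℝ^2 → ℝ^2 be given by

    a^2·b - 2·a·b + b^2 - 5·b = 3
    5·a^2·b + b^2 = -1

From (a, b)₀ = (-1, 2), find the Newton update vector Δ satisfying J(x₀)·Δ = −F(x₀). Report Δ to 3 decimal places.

At (-1, 2): F = (-3.000, 15.000).
Jacobian J = [[2·a·b - 2·b, a^2 - 2·a + 2·b - 5], [10·a·b, 5·a^2 + 2·b]].
At the point, J = [[-8.000, 2.000], [-20.000, 9.000]] (det J = -32.000).
Solving J·Δ = −F gives Δ = (-1.781, -5.625).

(-1.781, -5.625)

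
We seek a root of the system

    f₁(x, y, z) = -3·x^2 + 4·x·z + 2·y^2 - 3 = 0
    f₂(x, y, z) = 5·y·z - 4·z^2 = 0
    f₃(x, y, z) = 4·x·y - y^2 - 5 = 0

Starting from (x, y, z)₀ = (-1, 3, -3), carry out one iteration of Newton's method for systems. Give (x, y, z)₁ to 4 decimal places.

(0.7559, 2.5070, -1.1127)

At (-1, 3, -3): F = (24.0000, -81.0000, -26.0000).
Jacobian J = [[-6·x + 4·z, 4·y, 4·x], [0, 5·z, 5·y - 8·z], [4·y, 4·x - 2·y, 0]].
At the point, J = [[-6.0000, 12.0000, -4.0000], [0.0000, -15.0000, 39.0000], [12.0000, -10.0000, 0.0000]] (det J = 2556.0000).
Solving J·Δ = −F gives Δ = (1.7559, -0.4930, 1.8873).
Then the next iterate is (x, y, z)₁ = (0.7559, 2.5070, -1.1127).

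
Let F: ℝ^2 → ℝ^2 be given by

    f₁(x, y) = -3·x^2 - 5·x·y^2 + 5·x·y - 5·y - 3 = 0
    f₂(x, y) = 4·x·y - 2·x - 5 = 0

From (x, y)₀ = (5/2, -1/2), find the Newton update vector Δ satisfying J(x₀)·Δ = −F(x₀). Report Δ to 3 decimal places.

(0.128, 1.551)

At (5/2, -1/2): F = (-28.625, -15.000).
Jacobian J = [[-6·x - 5·y^2 + 5·y, -10·x·y + 5·x - 5], [4·y - 2, 4·x]].
At the point, J = [[-18.750, 20.000], [-4.000, 10.000]] (det J = -107.500).
Solving J·Δ = −F gives Δ = (0.128, 1.551).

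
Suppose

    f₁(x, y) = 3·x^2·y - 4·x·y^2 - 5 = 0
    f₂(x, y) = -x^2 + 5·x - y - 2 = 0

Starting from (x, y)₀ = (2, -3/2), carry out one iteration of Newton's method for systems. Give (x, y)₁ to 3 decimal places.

(-15.444, -13.444)

At (2, -3/2): F = (-41.000, 5.500).
Jacobian J = [[6·x·y - 4·y^2, 3·x^2 - 8·x·y], [-2·x + 5, -1]].
At the point, J = [[-27.000, 36.000], [1.000, -1.000]] (det J = -9.000).
Solving J·Δ = −F gives Δ = (-17.444, -11.944).
Then the next iterate is (x, y)₁ = (-15.444, -13.444).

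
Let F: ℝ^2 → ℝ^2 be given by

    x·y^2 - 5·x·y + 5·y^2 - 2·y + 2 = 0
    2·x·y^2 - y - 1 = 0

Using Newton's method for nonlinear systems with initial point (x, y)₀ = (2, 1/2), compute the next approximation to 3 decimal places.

(-0.176, 1.029)

At (2, 1/2): F = (-2.250, -0.500).
Jacobian J = [[y^2 - 5·y, 2·x·y - 5·x + 10·y - 2], [2·y^2, 4·x·y - 1]].
At the point, J = [[-2.250, -5.000], [0.500, 3.000]] (det J = -4.250).
Solving J·Δ = −F gives Δ = (-2.176, 0.529).
Then the next iterate is (x, y)₁ = (-0.176, 1.029).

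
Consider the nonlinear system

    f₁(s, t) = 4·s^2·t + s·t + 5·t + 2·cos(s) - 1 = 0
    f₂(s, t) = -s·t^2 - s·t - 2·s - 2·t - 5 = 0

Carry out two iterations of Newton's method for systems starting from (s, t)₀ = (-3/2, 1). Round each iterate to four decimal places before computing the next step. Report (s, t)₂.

(-0.8828, -1.2494)

At (-3/2, 1): F = (11.641474, -1.0000).
Jacobian J = [[8·s·t + t - 2·sin(s), 4·s^2 + s + 5], [-t^2 - t - 2, -2·s·t - s - 2]].
At the point, J = [[-9.005010, 12.5000], [-4.0000, 2.5000]] (det J = 27.487475).
Solving J·Δ = −F gives Δ = (-1.5136, -2.0217).
Then the next iterate is (s, t)₁ = (-3.0136, -1.0217).
Round to (-3.0136, -1.0217) and repeat: F = (-42.128584, 3.137414), J = [[23.865548, 38.313540], [-2.022171, -5.144390]].
Δ = (2.1308, -0.2277), so (s, t)₂ = (-0.8828, -1.2494).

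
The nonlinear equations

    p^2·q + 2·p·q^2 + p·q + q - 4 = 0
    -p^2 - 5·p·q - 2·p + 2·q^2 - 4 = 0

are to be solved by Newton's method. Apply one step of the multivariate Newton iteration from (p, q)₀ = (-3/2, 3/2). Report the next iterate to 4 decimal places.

At (-3/2, 3/2): F = (-8.1250, 12.5000).
Jacobian J = [[2·p·q + 2·q^2 + q, p^2 + 4·p·q + p + 1], [-2·p - 5·q - 2, -5·p + 4·q]].
At the point, J = [[1.5000, -7.2500], [-6.5000, 13.5000]] (det J = -26.8750).
Solving J·Δ = −F gives Δ = (-0.7093, -1.2674).
Then the next iterate is (p, q)₁ = (-2.2093, 0.2326).

(-2.2093, 0.2326)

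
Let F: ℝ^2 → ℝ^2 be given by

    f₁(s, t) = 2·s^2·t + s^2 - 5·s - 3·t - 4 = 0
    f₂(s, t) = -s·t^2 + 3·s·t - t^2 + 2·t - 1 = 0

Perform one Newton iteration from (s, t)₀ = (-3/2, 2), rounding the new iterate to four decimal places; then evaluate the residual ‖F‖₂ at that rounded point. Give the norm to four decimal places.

57.8012

At (-3/2, 2): F = (8.7500, -4.0000).
Jacobian J = [[4·s·t + 2·s - 5, 2·s^2 - 3], [-t^2 + 3·t, -2·s·t + 3·s - 2·t + 2]].
At the point, J = [[-20.0000, 1.5000], [2.0000, -0.5000]] (det J = 7.0000).
Solving J·Δ = −F gives Δ = (-0.2321, -8.9286).
Then the next iterate is (s, t)₁ = (-1.7321, -6.9286).
Re-evaluating at (-1.7321, -6.9286): F = (-13.127491, 56.290709), so ‖F‖₂ = 57.8012.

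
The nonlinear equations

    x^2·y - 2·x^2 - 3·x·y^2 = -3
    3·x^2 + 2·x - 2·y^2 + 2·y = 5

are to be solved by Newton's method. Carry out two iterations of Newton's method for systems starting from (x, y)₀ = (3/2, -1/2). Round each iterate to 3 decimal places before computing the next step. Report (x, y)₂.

(1.094, -0.298)

At (3/2, -1/2): F = (-3.750, 3.250).
Jacobian J = [[2·x·y - 4·x - 3·y^2, x^2 - 6·x·y], [6·x + 2, -4·y + 2]].
At the point, J = [[-8.250, 6.750], [11.000, 4.000]] (det J = -107.250).
Solving J·Δ = −F gives Δ = (-0.344, 0.135).
Then the next iterate is (x, y)₁ = (1.156, -0.365).
Round to (1.156, -0.365) and repeat: F = (-0.62246, 0.32456), J = [[-5.86755, 3.86798], [8.936, 3.460]].
Δ = (-0.062, 0.067), so (x, y)₂ = (1.094, -0.298).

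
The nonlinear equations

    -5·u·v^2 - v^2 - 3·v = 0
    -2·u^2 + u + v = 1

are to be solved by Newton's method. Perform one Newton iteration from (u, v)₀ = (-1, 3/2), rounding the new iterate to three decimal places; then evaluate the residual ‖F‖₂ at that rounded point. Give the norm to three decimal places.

0.841

At (-1, 3/2): F = (4.500, -2.500).
Jacobian J = [[-5·v^2, -10·u·v - 2·v - 3], [-4·u + 1, 1]].
At the point, J = [[-11.250, 9.000], [5.000, 1.000]] (det J = -56.250).
Solving J·Δ = −F gives Δ = (0.480, 0.100).
Then the next iterate is (u, v)₁ = (-0.520, 1.600).
Re-evaluating at (-0.520, 1.600): F = (-0.704, -0.46080), so ‖F‖₂ = 0.841.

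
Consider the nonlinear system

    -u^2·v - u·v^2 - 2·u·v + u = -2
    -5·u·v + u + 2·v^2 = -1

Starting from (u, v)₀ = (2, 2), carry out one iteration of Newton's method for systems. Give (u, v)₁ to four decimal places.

At (2, 2): F = (-20.0000, -9.0000).
Jacobian J = [[-2·u·v - v^2 - 2·v + 1, -u^2 - 2·u·v - 2·u], [-5·v + 1, -5·u + 4·v]].
At the point, J = [[-15.0000, -16.0000], [-9.0000, -2.0000]] (det J = -114.0000).
Solving J·Δ = −F gives Δ = (-0.9123, -0.3947).
Then the next iterate is (u, v)₁ = (1.0877, 1.6053).

(1.0877, 1.6053)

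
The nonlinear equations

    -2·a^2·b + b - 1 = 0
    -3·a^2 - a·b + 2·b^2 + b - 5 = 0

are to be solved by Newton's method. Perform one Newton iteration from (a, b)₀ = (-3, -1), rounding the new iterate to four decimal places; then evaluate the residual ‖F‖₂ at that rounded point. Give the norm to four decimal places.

At (-3, -1): F = (16.0000, -34.0000).
Jacobian J = [[-4·a·b, -2·a^2 + 1], [-6·a - b, -a + 4·b + 1]].
At the point, J = [[-12.0000, -17.0000], [19.0000, 0.0000]] (det J = 323.0000).
Solving J·Δ = −F gives Δ = (1.7895, -0.3220).
Then the next iterate is (a, b)₁ = (-1.2105, -1.3220).
Re-evaluating at (-1.2105, -1.3220): F = (1.552280, -8.822844), so ‖F‖₂ = 8.9584.

8.9584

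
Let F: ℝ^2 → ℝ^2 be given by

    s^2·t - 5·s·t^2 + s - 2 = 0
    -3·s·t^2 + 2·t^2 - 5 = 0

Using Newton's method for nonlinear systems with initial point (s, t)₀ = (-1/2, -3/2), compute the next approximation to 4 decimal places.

At (-1/2, -3/2): F = (2.7500, 2.8750).
Jacobian J = [[2·s·t - 5·t^2 + 1, s^2 - 10·s·t], [-3·t^2, -6·s·t + 4·t]].
At the point, J = [[-8.7500, -7.2500], [-6.7500, -10.5000]] (det J = 42.9375).
Solving J·Δ = −F gives Δ = (0.1870, 0.1536).
Then the next iterate is (s, t)₁ = (-0.3130, -1.3464).

(-0.3130, -1.3464)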